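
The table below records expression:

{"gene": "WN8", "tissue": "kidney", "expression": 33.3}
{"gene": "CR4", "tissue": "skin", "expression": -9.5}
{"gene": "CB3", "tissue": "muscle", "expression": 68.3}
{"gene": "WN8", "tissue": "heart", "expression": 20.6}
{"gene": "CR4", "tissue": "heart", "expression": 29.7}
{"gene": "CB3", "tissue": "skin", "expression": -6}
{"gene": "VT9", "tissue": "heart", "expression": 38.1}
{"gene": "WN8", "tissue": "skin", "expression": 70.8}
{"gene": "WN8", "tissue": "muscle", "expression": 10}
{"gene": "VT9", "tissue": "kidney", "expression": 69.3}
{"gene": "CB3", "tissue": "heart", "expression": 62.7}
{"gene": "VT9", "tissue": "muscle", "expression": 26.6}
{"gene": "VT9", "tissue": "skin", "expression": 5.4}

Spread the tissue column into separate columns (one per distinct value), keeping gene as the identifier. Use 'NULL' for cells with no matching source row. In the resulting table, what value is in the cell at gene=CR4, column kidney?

NULL

No long-format row has gene=CR4 and tissue=kidney, so the cell is NULL.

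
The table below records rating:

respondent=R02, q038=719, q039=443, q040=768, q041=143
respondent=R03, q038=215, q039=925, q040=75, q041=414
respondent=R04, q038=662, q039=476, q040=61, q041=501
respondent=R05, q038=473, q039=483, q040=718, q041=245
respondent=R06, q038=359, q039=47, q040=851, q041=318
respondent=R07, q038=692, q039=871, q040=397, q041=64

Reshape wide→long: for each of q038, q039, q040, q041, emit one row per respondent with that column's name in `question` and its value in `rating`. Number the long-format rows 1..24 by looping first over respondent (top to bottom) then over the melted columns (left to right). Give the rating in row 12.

24 rows total (6 × 4). Row 12: index ⌊(12-1)/4⌋ = 2 into respondent → R04; (12-1) mod 4 = 3 into the melted columns → q041.
So row 12 is (R04, q041, 501); rating = 501.

501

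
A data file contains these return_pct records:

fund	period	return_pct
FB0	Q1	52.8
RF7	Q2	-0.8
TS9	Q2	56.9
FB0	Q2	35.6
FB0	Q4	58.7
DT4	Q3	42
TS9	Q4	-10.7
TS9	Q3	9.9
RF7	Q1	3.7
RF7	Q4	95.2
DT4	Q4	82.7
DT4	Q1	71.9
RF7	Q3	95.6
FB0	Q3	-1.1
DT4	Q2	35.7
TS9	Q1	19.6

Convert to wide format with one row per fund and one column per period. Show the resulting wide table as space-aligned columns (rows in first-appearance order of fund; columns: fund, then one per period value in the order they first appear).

Columns: fund plus the 4 distinct period values (Q1, Q2, Q4, Q3).
For example, row FB0 column Q1 takes return_pct=52.8 from the long row (FB0, Q1).

fund  Q1    Q2    Q4     Q3  
FB0   52.8  35.6  58.7   -1.1
RF7   3.7   -0.8  95.2   95.6
TS9   19.6  56.9  -10.7  9.9 
DT4   71.9  35.7  82.7   42  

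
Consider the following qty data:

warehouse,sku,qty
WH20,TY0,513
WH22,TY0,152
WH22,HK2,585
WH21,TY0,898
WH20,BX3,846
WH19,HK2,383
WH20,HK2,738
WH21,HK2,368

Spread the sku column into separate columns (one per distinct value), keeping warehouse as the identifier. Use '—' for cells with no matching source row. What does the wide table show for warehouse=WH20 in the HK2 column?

The long row with warehouse=WH20, sku=HK2 has qty=738.

738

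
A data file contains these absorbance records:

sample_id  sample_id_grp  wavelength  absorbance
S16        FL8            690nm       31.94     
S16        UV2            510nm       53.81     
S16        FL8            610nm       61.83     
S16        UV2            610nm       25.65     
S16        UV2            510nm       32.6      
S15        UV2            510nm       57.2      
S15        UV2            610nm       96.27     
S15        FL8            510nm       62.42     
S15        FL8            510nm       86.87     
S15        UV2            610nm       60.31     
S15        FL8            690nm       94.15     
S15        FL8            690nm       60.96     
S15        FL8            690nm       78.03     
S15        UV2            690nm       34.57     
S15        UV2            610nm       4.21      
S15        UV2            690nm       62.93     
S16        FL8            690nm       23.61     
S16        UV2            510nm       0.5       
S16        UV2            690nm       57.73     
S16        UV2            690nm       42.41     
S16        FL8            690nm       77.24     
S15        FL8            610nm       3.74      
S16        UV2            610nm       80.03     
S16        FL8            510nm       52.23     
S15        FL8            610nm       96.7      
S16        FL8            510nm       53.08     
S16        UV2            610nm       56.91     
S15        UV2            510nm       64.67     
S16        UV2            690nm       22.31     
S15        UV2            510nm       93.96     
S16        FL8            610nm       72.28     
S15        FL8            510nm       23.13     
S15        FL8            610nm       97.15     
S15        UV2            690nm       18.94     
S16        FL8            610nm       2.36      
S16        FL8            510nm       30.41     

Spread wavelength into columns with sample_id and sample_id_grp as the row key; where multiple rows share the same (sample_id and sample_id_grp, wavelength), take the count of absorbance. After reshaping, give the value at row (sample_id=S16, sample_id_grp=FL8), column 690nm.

3

Rows with sample_id=S16, sample_id_grp=FL8 and wavelength=690nm: absorbance values are 31.94, 23.61, 77.24.
3 rows match — count = 3.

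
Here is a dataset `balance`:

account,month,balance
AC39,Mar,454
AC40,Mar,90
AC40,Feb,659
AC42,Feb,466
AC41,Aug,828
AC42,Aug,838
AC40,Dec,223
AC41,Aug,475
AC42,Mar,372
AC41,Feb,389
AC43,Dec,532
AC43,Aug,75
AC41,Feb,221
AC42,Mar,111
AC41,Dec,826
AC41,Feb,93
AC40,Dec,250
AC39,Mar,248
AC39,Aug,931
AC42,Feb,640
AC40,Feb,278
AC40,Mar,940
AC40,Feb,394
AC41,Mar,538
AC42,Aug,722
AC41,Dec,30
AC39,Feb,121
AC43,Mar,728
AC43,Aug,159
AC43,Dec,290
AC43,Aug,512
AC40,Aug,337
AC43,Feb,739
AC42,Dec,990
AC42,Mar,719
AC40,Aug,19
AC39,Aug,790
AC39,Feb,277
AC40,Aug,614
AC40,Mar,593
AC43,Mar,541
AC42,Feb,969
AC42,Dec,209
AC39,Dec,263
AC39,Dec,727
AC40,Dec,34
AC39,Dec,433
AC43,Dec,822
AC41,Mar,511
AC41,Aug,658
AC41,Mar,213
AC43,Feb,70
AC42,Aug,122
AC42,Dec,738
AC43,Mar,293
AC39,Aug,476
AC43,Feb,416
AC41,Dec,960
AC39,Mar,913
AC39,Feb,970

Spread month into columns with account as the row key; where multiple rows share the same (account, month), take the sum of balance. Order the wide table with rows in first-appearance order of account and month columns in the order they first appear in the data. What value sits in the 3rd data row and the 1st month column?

1202

With rows in first-appearance order of account, row 3 is account=AC42. month columns in first-appearance order: Mar, Feb, Aug, Dec; column 1 is Mar.
Long rows with account=AC42, month=Mar: 372 + 111 + 719 = 1202.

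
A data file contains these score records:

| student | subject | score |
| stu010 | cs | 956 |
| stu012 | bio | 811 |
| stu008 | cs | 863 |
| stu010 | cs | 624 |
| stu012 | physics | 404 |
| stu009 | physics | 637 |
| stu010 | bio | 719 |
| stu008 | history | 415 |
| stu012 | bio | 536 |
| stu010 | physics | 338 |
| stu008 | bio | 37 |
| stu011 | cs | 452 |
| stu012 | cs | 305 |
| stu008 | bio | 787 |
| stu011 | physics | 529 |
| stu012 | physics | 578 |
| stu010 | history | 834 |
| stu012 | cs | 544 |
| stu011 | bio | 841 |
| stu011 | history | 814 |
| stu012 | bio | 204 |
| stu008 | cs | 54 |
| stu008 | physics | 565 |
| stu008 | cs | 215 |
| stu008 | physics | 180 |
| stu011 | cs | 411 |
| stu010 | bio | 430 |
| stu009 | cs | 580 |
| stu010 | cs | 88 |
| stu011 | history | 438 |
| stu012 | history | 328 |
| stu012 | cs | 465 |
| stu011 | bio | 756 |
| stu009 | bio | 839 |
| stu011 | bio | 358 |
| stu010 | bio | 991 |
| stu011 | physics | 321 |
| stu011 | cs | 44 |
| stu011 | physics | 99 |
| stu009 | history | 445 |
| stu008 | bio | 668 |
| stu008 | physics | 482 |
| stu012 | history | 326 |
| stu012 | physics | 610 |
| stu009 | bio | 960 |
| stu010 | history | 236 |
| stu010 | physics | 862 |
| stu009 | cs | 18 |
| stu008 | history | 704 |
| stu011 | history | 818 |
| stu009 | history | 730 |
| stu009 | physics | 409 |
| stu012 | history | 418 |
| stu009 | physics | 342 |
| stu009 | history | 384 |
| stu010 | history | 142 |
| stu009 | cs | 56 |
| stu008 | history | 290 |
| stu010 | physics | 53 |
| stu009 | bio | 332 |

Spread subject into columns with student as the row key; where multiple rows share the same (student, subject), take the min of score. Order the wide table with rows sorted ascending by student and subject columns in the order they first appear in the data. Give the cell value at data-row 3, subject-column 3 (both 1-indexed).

With rows sorted ascending by student, row 3 is student=stu010. subject columns in first-appearance order: cs, bio, physics, history; column 3 is physics.
Long rows with student=stu010, subject=physics: min(338, 862, 53) = 53.

53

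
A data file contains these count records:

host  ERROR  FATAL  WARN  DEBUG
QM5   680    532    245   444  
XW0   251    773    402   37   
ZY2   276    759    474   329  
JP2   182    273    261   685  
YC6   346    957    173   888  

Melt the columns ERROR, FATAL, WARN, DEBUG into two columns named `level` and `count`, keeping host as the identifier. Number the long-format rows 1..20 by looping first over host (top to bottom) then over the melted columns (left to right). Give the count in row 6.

20 rows total (5 × 4). Row 6: index ⌊(6-1)/4⌋ = 1 into host → XW0; (6-1) mod 4 = 1 into the melted columns → FATAL.
So row 6 is (XW0, FATAL, 773); count = 773.

773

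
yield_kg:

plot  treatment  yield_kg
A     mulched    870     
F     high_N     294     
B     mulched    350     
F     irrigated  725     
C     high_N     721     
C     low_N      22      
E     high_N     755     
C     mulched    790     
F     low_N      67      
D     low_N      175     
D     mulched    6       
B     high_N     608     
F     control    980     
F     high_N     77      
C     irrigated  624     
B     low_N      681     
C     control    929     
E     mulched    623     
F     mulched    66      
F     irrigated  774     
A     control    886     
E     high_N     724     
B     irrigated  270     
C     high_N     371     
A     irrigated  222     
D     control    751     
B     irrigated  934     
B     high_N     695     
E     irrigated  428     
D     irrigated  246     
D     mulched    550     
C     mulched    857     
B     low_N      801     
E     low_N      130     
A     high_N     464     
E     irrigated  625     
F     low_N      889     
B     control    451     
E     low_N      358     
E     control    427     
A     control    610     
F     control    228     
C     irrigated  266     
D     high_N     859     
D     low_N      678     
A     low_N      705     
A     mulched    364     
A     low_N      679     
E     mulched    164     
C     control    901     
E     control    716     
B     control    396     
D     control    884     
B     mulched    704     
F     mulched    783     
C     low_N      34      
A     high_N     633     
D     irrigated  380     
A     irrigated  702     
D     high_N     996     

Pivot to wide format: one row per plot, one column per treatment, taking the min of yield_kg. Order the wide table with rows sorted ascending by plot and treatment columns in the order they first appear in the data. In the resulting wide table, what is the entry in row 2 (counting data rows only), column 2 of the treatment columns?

608

With rows sorted ascending by plot, row 2 is plot=B. treatment columns in first-appearance order: mulched, high_N, irrigated, low_N, control; column 2 is high_N.
Long rows with plot=B, treatment=high_N: min(608, 695) = 608.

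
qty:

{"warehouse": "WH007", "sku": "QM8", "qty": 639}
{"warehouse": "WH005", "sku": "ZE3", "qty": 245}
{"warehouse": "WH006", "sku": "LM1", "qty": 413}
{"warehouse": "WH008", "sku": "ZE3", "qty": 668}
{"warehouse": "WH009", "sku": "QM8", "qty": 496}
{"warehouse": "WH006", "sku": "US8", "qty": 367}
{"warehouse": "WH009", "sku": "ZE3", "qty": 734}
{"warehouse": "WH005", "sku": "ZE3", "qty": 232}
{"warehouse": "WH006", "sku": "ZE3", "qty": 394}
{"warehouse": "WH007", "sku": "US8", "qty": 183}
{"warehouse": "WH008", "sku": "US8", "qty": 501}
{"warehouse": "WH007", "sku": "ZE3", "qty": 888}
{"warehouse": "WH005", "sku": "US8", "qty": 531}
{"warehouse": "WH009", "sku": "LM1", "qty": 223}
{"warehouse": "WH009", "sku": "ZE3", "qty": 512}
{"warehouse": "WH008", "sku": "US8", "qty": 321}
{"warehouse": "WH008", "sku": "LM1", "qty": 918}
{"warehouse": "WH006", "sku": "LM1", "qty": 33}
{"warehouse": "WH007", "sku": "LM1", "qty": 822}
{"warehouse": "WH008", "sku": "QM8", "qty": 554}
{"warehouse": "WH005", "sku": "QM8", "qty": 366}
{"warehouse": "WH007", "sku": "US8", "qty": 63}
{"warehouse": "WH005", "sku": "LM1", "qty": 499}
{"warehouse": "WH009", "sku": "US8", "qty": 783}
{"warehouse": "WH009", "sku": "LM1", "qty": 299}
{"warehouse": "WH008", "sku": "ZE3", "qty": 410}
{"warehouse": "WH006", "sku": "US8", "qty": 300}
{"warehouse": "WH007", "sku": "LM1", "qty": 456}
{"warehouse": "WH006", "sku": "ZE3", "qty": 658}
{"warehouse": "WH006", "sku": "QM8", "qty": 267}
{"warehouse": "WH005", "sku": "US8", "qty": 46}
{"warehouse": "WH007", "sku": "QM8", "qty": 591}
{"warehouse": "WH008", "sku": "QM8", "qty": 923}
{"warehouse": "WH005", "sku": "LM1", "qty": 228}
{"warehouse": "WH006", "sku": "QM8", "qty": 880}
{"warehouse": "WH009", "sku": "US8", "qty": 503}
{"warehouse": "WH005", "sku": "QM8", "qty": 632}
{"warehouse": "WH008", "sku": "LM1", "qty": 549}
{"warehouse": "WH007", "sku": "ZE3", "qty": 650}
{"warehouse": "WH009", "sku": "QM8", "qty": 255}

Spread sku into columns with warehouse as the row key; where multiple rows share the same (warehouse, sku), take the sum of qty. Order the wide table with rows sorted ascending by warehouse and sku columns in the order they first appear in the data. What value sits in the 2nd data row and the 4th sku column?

667

With rows sorted ascending by warehouse, row 2 is warehouse=WH006. sku columns in first-appearance order: QM8, ZE3, LM1, US8; column 4 is US8.
Long rows with warehouse=WH006, sku=US8: 367 + 300 = 667.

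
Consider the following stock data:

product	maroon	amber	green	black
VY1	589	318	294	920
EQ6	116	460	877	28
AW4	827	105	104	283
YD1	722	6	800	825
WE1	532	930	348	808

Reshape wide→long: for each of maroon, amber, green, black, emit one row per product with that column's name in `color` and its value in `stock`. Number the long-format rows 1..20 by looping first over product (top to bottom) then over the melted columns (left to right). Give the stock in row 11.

20 rows total (5 × 4). Row 11: index ⌊(11-1)/4⌋ = 2 into product → AW4; (11-1) mod 4 = 2 into the melted columns → green.
So row 11 is (AW4, green, 104); stock = 104.

104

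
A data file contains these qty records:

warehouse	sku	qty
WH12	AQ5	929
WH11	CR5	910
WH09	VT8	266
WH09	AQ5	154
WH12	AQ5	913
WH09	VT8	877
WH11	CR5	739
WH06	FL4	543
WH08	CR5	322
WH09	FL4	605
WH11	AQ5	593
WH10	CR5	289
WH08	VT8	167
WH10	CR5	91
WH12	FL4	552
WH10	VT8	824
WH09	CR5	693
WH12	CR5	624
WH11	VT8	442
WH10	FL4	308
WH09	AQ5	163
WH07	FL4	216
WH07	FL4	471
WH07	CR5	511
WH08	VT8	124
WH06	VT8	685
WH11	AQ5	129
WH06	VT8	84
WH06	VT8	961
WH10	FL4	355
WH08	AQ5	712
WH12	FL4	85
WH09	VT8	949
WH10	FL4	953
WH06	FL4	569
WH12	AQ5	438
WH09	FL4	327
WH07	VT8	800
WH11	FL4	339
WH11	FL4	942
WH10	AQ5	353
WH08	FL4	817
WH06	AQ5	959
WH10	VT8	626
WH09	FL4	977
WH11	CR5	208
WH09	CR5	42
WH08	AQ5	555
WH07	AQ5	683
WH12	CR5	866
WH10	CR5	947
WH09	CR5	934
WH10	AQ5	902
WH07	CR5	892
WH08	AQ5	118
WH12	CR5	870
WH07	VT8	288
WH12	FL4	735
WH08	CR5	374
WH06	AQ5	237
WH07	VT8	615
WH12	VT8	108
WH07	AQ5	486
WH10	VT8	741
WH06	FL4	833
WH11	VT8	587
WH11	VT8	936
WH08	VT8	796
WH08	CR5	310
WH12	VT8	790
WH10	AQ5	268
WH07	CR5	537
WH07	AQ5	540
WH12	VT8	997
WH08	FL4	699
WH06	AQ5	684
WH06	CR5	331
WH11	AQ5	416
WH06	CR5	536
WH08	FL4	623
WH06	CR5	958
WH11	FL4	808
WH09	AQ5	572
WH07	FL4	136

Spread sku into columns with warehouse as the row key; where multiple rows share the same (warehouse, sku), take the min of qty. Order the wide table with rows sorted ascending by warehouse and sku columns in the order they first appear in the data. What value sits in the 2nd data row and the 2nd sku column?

511

With rows sorted ascending by warehouse, row 2 is warehouse=WH07. sku columns in first-appearance order: AQ5, CR5, VT8, FL4; column 2 is CR5.
Long rows with warehouse=WH07, sku=CR5: min(511, 892, 537) = 511.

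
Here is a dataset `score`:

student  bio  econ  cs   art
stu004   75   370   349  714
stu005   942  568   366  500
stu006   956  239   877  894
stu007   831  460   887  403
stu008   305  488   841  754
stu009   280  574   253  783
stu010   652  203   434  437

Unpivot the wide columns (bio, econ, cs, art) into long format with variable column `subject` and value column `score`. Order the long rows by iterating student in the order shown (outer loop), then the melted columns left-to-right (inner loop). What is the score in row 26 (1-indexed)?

28 rows total (7 × 4). Row 26: index ⌊(26-1)/4⌋ = 6 into student → stu010; (26-1) mod 4 = 1 into the melted columns → econ.
So row 26 is (stu010, econ, 203); score = 203.

203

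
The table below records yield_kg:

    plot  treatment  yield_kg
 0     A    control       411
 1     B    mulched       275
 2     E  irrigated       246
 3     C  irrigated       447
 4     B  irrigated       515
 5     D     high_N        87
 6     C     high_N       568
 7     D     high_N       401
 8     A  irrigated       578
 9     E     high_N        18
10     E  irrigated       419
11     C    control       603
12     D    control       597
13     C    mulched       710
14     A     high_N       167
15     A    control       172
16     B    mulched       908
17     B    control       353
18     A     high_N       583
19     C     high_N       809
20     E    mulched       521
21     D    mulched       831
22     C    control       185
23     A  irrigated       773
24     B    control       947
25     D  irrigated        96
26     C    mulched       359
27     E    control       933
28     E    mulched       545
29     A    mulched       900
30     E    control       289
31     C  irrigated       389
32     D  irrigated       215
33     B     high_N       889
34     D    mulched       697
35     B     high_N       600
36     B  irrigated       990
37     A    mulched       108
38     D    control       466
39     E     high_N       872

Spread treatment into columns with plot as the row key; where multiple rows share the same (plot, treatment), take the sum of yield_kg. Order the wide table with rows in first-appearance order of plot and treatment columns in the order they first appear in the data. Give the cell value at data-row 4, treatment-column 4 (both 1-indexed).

With rows in first-appearance order of plot, row 4 is plot=C. treatment columns in first-appearance order: control, mulched, irrigated, high_N; column 4 is high_N.
Long rows with plot=C, treatment=high_N: 568 + 809 = 1377.

1377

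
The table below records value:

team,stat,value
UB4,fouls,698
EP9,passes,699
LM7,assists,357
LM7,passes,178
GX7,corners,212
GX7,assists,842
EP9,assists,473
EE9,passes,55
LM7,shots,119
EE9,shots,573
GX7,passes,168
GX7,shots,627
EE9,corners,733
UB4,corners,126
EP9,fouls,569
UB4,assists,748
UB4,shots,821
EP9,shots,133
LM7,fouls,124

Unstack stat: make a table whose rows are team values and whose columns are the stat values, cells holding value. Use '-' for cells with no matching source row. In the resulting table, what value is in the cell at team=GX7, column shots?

The long row with team=GX7, stat=shots has value=627.

627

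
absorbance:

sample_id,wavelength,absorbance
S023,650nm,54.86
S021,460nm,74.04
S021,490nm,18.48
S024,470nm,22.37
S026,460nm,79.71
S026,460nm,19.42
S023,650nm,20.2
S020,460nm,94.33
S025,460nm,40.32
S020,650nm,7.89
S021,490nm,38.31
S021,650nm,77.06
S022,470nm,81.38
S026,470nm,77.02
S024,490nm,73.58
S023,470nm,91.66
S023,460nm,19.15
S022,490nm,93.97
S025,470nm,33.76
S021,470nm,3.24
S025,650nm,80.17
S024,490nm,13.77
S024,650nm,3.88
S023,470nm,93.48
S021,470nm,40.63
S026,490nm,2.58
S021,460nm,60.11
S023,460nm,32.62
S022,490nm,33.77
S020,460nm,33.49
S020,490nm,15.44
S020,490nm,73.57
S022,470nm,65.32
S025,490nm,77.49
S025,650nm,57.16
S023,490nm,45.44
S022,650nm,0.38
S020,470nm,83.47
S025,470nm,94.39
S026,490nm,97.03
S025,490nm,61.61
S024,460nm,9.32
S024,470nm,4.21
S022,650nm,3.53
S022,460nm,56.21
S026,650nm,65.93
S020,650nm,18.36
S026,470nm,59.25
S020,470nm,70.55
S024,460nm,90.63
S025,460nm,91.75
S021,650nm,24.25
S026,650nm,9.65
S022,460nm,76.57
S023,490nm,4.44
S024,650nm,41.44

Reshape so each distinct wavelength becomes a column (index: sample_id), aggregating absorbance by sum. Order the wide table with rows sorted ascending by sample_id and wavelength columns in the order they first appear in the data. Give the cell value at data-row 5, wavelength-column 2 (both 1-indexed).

With rows sorted ascending by sample_id, row 5 is sample_id=S024. wavelength columns in first-appearance order: 650nm, 460nm, 490nm, 470nm; column 2 is 460nm.
Long rows with sample_id=S024, wavelength=460nm: 9.32 + 90.63 = 99.95.

99.95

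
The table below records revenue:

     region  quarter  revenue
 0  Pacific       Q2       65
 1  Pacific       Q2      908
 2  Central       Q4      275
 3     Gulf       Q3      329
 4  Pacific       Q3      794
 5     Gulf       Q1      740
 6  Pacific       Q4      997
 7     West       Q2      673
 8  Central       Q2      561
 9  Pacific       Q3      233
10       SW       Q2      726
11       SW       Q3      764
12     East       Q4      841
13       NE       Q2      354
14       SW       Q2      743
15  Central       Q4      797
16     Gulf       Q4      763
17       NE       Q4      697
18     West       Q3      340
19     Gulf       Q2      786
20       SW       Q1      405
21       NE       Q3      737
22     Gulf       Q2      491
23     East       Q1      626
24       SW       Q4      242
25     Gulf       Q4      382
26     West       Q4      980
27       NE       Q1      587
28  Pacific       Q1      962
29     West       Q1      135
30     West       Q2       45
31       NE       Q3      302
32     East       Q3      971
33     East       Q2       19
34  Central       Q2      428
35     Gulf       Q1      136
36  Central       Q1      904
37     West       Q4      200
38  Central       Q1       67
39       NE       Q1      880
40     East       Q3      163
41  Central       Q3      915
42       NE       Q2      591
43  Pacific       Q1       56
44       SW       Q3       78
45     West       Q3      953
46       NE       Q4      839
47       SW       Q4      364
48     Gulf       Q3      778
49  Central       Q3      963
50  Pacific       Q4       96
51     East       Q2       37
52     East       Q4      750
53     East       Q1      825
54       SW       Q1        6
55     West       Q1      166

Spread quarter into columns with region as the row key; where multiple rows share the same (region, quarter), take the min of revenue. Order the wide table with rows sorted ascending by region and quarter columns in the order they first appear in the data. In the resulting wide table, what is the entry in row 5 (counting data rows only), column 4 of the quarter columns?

With rows sorted ascending by region, row 5 is region=Pacific. quarter columns in first-appearance order: Q2, Q4, Q3, Q1; column 4 is Q1.
Long rows with region=Pacific, quarter=Q1: min(962, 56) = 56.

56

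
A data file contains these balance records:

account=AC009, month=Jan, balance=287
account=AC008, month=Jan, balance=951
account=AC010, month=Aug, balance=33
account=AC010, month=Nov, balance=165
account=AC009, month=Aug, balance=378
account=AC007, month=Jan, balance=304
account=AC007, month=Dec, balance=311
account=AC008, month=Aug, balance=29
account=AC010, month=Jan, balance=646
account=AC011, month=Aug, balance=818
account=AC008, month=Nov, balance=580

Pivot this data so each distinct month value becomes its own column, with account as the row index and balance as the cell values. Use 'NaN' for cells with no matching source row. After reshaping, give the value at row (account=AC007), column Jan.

304

The long row with account=AC007, month=Jan has balance=304.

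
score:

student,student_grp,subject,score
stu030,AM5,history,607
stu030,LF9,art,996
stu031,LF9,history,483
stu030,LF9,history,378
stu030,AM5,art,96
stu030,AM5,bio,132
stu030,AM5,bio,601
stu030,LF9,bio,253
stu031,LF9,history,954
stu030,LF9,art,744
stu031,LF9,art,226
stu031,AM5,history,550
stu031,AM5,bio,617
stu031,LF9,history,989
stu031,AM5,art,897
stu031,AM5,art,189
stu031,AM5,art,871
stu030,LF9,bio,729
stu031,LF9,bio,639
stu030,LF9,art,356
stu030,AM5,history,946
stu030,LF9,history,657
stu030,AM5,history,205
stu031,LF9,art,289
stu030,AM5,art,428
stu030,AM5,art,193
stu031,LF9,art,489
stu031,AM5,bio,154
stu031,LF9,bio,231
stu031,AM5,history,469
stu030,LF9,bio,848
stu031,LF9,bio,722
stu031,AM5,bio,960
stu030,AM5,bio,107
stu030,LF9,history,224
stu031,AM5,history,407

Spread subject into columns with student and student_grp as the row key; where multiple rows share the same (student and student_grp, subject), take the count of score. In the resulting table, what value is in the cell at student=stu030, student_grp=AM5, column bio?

3

Rows with student=stu030, student_grp=AM5 and subject=bio: score values are 132, 601, 107.
3 rows match — count = 3.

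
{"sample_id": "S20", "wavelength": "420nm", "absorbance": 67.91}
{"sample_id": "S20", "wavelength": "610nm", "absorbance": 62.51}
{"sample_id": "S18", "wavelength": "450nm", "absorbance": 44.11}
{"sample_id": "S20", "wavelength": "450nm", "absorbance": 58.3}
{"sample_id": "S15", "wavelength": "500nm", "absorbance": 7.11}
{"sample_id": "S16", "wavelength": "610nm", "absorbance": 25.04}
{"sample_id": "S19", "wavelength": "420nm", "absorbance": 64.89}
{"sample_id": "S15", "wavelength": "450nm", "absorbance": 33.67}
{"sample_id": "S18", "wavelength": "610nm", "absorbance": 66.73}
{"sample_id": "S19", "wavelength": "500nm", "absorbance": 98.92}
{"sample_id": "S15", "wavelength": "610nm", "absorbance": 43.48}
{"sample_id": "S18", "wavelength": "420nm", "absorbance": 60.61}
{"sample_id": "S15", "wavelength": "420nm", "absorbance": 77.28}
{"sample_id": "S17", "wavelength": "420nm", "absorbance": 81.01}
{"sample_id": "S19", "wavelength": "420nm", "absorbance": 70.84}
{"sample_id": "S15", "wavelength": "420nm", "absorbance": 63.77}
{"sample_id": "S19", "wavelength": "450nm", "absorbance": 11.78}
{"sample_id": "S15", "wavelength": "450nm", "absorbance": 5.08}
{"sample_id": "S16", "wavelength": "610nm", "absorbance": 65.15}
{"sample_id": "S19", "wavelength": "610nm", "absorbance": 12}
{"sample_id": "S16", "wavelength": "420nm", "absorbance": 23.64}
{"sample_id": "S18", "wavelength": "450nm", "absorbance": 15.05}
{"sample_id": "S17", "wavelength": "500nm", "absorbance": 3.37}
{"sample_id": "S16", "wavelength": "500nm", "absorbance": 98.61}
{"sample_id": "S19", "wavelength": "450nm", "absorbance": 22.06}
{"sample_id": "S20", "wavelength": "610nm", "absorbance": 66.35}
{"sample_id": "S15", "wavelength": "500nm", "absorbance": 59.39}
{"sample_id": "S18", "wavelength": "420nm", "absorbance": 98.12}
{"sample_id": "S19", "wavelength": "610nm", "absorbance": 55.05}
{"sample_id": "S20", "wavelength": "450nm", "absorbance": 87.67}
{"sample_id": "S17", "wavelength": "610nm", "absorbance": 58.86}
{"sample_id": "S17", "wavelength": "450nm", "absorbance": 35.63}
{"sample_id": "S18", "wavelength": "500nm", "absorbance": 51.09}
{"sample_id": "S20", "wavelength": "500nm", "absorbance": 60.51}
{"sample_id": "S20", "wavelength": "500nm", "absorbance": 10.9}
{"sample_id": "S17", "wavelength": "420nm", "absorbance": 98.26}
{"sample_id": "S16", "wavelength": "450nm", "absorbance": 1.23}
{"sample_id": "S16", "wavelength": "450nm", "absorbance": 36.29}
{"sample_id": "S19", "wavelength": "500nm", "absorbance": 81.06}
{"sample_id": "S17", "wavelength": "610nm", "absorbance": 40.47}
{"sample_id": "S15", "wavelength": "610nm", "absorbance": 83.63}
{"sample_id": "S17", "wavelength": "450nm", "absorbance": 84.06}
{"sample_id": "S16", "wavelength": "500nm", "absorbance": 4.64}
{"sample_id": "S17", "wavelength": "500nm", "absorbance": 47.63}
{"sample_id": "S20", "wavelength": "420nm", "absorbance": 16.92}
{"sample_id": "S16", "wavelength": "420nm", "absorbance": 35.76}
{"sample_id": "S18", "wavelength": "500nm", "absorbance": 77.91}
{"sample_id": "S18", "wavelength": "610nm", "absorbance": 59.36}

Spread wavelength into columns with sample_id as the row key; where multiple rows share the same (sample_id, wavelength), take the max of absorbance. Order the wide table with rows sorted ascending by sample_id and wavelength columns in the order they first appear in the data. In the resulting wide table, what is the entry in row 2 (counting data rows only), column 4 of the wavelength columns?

98.61

With rows sorted ascending by sample_id, row 2 is sample_id=S16. wavelength columns in first-appearance order: 420nm, 610nm, 450nm, 500nm; column 4 is 500nm.
Long rows with sample_id=S16, wavelength=500nm: max(98.61, 4.64) = 98.61.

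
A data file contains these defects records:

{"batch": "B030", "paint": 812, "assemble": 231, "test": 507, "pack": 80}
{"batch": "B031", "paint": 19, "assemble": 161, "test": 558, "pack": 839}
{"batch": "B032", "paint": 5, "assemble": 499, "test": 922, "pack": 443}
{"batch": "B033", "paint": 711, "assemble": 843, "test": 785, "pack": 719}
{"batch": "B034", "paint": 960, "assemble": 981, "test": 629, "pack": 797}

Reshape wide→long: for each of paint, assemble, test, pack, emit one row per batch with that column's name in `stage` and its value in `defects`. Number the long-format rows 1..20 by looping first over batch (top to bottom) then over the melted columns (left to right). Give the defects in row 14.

20 rows total (5 × 4). Row 14: index ⌊(14-1)/4⌋ = 3 into batch → B033; (14-1) mod 4 = 1 into the melted columns → assemble.
So row 14 is (B033, assemble, 843); defects = 843.

843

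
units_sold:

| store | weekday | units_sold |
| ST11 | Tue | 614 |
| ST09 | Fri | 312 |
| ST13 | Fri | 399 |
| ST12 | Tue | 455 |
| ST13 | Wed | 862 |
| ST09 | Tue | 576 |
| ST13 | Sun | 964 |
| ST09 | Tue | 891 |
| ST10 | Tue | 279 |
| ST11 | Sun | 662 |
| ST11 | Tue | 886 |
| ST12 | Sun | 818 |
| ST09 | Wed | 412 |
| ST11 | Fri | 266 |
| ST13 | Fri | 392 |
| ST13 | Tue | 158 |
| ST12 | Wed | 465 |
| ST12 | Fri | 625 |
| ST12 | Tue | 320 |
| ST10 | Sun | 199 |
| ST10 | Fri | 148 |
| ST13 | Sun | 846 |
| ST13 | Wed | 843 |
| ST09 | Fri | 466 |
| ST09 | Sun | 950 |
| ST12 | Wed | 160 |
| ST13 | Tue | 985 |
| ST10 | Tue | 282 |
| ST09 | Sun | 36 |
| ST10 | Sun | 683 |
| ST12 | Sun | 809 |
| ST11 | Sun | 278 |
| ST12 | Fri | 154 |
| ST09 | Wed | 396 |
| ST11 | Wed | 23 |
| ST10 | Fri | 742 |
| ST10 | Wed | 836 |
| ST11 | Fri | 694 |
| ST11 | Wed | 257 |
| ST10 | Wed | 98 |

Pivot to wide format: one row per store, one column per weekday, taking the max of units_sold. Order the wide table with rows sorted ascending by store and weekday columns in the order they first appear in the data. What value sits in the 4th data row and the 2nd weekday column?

625

With rows sorted ascending by store, row 4 is store=ST12. weekday columns in first-appearance order: Tue, Fri, Wed, Sun; column 2 is Fri.
Long rows with store=ST12, weekday=Fri: max(625, 154) = 625.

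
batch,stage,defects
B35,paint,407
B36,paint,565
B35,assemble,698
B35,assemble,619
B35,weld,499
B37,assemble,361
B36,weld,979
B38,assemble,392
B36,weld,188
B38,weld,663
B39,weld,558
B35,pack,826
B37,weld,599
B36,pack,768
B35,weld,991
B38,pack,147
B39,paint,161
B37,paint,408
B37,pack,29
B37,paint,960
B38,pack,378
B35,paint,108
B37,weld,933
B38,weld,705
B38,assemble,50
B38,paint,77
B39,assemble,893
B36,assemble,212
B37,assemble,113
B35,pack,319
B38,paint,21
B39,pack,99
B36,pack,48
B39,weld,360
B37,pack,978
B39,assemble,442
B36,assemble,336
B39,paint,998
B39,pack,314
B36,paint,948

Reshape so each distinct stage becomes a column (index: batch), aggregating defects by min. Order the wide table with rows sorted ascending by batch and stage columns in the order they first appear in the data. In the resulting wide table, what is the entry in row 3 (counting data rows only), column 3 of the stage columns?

599

With rows sorted ascending by batch, row 3 is batch=B37. stage columns in first-appearance order: paint, assemble, weld, pack; column 3 is weld.
Long rows with batch=B37, stage=weld: min(599, 933) = 599.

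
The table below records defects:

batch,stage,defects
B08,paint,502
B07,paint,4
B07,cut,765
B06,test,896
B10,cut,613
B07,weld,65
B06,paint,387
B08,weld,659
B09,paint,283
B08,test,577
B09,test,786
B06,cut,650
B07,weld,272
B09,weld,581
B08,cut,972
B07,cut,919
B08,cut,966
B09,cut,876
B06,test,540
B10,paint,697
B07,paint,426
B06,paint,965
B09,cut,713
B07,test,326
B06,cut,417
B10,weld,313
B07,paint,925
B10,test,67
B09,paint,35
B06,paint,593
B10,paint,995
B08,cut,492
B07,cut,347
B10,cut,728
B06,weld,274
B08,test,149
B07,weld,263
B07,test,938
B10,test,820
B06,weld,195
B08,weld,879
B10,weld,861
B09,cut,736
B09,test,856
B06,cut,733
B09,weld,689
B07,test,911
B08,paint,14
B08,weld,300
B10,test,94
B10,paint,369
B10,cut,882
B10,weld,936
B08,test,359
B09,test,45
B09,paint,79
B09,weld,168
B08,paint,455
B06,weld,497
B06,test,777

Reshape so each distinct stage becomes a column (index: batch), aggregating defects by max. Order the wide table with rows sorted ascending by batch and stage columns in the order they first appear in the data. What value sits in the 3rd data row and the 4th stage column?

879

With rows sorted ascending by batch, row 3 is batch=B08. stage columns in first-appearance order: paint, cut, test, weld; column 4 is weld.
Long rows with batch=B08, stage=weld: max(659, 879, 300) = 879.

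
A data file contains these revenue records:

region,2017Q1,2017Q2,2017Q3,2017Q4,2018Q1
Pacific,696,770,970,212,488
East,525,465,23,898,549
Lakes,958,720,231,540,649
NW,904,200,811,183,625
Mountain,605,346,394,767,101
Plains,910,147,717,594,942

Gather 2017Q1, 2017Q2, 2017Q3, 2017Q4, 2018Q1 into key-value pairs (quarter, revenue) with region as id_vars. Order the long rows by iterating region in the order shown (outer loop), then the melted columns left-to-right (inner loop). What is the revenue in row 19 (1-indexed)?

183

30 rows total (6 × 5). Row 19: index ⌊(19-1)/5⌋ = 3 into region → NW; (19-1) mod 5 = 3 into the melted columns → 2017Q4.
So row 19 is (NW, 2017Q4, 183); revenue = 183.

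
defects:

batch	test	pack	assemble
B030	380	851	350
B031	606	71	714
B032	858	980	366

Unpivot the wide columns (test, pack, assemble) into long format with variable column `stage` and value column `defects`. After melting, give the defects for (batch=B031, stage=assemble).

Unpivoting turns each (batch, wide-column) pair into one long row.
The wide cell at row B031, column assemble holds 714, so the long row (B031, assemble) has defects=714.

714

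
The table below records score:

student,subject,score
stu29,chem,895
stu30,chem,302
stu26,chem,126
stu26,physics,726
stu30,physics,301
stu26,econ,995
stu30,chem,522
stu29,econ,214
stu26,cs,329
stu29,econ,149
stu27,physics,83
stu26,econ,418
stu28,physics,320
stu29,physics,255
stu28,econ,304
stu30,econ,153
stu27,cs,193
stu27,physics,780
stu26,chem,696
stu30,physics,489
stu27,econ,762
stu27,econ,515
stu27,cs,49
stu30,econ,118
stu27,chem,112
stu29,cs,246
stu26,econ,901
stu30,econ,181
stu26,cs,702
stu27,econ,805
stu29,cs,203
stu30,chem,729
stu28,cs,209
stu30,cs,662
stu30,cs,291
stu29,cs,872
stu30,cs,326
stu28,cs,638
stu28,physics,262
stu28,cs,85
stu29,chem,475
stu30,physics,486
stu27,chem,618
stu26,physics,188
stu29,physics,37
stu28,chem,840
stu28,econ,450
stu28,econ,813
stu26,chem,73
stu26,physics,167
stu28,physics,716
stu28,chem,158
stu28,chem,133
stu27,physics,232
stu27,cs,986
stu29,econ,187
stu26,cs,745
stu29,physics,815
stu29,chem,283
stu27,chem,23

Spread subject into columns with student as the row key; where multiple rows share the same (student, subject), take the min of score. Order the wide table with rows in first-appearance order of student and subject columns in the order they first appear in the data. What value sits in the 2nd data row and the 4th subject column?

291

With rows in first-appearance order of student, row 2 is student=stu30. subject columns in first-appearance order: chem, physics, econ, cs; column 4 is cs.
Long rows with student=stu30, subject=cs: min(662, 291, 326) = 291.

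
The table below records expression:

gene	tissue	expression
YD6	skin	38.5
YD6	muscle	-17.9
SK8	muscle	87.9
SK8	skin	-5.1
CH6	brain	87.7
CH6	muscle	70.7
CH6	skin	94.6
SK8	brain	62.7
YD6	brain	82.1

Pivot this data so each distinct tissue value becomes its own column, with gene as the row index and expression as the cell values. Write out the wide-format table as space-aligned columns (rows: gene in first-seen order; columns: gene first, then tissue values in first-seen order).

gene  skin  muscle  brain
YD6   38.5  -17.9   82.1 
SK8   -5.1  87.9    62.7 
CH6   94.6  70.7    87.7 

Columns: gene plus the 3 distinct tissue values (skin, muscle, brain).
For example, row YD6 column skin takes expression=38.5 from the long row (YD6, skin).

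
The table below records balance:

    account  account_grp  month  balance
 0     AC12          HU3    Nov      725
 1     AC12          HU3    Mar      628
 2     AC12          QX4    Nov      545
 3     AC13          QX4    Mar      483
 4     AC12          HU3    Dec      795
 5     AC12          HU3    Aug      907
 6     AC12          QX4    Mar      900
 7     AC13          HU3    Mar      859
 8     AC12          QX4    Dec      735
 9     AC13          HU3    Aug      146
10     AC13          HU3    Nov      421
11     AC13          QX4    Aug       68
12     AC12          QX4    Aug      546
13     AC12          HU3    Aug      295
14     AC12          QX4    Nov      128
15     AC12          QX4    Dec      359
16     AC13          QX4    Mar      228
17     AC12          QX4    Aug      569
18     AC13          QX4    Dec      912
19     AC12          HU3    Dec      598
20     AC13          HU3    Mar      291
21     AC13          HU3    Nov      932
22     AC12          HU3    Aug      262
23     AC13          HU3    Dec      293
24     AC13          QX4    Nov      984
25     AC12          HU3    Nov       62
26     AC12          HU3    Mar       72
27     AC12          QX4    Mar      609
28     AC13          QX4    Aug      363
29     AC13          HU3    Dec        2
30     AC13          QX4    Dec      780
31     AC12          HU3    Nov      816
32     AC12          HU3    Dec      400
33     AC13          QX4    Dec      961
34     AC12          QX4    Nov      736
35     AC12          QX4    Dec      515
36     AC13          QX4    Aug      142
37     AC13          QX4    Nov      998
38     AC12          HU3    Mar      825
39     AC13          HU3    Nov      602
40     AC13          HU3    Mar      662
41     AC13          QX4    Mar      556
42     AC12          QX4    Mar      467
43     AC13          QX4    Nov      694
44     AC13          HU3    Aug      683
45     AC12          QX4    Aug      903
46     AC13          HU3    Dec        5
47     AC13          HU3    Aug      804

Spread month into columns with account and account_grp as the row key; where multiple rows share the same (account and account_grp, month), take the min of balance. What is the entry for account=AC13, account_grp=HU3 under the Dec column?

Rows with account=AC13, account_grp=HU3 and month=Dec: balance values are 293, 2, 5.
min(293, 2, 5) = 2.

2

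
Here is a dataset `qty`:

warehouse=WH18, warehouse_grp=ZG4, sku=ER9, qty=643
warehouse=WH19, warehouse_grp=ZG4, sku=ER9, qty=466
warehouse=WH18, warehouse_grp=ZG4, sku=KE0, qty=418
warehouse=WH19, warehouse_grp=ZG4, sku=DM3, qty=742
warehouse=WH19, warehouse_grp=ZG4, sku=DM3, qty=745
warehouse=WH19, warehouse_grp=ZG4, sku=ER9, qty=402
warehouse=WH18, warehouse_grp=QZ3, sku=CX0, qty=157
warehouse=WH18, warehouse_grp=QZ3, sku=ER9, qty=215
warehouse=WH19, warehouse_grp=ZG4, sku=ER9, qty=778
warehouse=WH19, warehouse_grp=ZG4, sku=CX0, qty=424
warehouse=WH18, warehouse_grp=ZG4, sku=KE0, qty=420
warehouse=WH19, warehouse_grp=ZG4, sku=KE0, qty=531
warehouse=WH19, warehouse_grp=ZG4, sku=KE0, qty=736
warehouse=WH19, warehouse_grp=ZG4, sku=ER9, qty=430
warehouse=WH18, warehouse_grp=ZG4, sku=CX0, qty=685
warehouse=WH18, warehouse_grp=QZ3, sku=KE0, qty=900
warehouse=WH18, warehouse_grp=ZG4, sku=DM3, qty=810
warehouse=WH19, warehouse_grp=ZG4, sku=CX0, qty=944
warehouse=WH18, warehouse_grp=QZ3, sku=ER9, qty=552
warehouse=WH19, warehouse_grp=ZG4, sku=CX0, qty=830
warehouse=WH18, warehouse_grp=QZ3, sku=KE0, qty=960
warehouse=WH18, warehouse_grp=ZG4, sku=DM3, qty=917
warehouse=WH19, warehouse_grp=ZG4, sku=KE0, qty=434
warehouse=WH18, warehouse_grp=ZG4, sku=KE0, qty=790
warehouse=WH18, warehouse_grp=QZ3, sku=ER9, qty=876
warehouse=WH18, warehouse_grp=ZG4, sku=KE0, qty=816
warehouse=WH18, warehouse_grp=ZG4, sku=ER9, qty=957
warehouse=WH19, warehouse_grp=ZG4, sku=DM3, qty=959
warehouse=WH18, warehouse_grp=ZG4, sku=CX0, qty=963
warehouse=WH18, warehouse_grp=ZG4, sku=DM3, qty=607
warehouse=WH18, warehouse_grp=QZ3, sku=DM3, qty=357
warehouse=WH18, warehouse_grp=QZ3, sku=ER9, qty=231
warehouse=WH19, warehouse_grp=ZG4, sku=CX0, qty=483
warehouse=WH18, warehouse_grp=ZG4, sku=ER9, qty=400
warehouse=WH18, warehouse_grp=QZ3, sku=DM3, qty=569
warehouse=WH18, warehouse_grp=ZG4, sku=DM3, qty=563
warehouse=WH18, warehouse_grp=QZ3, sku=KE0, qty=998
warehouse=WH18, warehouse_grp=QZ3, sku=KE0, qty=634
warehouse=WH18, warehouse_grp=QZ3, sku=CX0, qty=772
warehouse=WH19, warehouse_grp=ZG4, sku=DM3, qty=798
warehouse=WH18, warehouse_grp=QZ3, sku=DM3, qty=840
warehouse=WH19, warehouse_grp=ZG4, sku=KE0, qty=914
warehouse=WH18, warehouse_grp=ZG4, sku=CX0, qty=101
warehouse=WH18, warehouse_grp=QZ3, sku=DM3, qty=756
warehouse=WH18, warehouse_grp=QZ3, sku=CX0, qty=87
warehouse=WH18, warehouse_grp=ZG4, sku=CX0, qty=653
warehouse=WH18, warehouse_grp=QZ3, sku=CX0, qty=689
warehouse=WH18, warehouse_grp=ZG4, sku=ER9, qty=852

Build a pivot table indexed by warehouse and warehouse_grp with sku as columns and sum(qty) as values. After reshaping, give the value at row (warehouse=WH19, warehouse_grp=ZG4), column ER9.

Rows with warehouse=WH19, warehouse_grp=ZG4 and sku=ER9: qty values are 466, 402, 778, 430.
466 + 402 + 778 + 430 = 2076.

2076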